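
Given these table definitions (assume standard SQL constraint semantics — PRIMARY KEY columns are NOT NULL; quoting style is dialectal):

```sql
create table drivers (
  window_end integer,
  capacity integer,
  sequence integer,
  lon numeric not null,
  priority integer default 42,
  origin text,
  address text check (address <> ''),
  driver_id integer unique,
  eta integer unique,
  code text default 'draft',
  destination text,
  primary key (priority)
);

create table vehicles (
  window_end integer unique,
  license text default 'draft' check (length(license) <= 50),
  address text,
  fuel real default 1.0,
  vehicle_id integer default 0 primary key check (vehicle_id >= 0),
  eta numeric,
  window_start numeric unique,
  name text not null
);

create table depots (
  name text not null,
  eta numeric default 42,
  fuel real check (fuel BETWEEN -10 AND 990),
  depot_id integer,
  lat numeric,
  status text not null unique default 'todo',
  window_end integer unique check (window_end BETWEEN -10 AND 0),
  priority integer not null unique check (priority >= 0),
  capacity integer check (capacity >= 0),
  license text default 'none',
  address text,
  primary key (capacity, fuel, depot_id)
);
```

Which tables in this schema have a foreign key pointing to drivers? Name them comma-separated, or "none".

No REFERENCES clause anywhere in the schema names drivers.

none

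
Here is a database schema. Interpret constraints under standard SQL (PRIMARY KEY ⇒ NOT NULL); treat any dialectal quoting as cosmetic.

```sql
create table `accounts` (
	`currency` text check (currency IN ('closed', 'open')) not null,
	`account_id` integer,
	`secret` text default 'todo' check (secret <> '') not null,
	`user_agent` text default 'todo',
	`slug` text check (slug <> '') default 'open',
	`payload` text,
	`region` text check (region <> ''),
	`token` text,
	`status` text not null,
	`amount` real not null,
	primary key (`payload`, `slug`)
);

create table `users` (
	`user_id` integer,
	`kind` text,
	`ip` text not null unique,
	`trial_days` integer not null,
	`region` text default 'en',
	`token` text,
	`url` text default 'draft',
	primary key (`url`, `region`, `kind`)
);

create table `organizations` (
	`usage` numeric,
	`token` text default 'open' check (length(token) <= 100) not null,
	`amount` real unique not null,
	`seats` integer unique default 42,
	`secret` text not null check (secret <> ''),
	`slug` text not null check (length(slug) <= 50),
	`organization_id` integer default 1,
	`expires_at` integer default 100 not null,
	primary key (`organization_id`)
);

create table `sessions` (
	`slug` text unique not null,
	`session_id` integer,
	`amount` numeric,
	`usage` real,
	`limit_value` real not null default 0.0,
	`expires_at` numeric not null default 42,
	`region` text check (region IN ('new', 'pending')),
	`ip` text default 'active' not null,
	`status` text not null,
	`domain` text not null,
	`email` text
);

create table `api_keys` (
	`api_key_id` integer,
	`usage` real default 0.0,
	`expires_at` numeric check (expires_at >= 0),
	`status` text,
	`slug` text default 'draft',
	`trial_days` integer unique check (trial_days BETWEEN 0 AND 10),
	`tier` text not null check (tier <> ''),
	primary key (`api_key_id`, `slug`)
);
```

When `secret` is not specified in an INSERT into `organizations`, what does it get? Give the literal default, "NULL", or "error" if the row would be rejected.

error

secret has no DEFAULT clause.
Omitting it would insert NULL, but it is declared NOT NULL, so the INSERT fails.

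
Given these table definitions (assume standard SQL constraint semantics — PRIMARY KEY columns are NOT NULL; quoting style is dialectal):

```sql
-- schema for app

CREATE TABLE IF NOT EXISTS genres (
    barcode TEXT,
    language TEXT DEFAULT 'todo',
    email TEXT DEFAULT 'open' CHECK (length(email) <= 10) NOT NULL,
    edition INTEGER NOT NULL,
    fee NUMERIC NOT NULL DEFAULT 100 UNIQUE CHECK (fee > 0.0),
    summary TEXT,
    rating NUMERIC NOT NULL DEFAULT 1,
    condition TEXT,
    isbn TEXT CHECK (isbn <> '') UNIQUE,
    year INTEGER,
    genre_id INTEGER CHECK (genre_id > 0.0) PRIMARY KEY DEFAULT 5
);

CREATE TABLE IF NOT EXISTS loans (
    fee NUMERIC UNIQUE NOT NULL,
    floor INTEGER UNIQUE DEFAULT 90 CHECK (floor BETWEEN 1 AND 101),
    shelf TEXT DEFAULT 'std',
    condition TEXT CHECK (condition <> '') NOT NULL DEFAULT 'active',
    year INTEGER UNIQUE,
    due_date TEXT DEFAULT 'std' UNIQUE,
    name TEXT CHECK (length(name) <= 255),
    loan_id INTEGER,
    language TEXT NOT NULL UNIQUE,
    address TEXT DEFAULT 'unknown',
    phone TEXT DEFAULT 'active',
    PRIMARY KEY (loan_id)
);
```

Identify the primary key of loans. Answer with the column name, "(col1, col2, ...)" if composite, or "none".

loan_id is declared PRIMARY KEY as a table-level PRIMARY KEY clause.

loan_id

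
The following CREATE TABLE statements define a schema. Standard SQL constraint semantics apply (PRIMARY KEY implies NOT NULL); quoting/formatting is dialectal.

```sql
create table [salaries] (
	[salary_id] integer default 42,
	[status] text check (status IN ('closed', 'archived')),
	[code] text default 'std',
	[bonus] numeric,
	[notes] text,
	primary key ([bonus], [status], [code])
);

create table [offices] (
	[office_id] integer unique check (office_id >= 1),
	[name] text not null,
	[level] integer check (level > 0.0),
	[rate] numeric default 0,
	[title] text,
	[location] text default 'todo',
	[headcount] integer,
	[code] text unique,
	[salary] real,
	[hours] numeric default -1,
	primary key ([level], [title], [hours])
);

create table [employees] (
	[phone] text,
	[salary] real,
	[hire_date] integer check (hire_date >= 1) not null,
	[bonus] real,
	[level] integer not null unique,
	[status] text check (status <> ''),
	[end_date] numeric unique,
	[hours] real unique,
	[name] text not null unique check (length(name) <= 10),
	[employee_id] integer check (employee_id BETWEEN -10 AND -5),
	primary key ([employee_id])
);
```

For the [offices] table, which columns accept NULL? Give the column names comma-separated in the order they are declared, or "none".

- office_id: CHECK does not forbid NULL (a CHECK constraint passes when its expression is NULL) → nullable.
- name: declared NOT NULL → not nullable.
- level: part of the PRIMARY KEY, which implies NOT NULL → not nullable.
- rate: DEFAULT only fills an omitted column; an explicit NULL is still allowed → nullable.
- title: part of the PRIMARY KEY, which implies NOT NULL → not nullable.
- location: DEFAULT only fills an omitted column; an explicit NULL is still allowed → nullable.
- headcount: no NOT NULL constraint applies → nullable.
- code: UNIQUE does not imply NOT NULL → nullable.
- salary: no NOT NULL constraint applies → nullable.
- hours: part of the PRIMARY KEY, which implies NOT NULL → not nullable.

office_id, rate, location, headcount, code, salary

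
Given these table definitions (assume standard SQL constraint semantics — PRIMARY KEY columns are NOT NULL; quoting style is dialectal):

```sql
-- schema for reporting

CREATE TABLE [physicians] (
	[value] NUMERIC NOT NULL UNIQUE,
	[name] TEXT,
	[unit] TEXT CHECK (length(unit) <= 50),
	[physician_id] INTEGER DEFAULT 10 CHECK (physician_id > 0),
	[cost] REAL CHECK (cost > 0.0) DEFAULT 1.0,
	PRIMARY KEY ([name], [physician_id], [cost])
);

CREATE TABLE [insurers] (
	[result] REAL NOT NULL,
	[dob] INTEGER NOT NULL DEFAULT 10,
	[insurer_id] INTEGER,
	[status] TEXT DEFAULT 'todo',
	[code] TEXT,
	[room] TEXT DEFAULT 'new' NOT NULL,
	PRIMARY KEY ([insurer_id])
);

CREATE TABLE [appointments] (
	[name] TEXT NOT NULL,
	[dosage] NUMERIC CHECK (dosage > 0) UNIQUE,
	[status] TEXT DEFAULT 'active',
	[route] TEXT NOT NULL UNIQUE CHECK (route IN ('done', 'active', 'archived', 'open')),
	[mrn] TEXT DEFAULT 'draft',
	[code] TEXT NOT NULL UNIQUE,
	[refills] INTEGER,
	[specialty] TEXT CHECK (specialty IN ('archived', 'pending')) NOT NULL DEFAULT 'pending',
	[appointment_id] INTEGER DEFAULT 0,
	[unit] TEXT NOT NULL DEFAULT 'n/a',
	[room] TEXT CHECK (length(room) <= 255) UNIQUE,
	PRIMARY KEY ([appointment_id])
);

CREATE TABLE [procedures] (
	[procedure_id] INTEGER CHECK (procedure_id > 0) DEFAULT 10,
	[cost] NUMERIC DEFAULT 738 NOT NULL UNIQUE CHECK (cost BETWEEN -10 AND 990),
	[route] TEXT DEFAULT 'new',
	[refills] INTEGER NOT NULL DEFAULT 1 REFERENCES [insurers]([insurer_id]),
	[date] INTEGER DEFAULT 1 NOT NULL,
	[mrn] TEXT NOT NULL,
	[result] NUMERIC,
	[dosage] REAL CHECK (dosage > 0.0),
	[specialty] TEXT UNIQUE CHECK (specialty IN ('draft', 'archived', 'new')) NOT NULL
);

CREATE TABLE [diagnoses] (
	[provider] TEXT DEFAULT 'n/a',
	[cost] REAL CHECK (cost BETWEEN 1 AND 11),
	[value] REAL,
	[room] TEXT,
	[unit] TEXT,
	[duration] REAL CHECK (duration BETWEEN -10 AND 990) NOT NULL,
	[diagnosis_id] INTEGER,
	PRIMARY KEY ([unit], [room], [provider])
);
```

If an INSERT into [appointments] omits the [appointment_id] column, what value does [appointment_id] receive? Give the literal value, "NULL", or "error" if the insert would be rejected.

0

appointment_id has an explicit DEFAULT 0.
When the column is omitted from an INSERT, that default is used.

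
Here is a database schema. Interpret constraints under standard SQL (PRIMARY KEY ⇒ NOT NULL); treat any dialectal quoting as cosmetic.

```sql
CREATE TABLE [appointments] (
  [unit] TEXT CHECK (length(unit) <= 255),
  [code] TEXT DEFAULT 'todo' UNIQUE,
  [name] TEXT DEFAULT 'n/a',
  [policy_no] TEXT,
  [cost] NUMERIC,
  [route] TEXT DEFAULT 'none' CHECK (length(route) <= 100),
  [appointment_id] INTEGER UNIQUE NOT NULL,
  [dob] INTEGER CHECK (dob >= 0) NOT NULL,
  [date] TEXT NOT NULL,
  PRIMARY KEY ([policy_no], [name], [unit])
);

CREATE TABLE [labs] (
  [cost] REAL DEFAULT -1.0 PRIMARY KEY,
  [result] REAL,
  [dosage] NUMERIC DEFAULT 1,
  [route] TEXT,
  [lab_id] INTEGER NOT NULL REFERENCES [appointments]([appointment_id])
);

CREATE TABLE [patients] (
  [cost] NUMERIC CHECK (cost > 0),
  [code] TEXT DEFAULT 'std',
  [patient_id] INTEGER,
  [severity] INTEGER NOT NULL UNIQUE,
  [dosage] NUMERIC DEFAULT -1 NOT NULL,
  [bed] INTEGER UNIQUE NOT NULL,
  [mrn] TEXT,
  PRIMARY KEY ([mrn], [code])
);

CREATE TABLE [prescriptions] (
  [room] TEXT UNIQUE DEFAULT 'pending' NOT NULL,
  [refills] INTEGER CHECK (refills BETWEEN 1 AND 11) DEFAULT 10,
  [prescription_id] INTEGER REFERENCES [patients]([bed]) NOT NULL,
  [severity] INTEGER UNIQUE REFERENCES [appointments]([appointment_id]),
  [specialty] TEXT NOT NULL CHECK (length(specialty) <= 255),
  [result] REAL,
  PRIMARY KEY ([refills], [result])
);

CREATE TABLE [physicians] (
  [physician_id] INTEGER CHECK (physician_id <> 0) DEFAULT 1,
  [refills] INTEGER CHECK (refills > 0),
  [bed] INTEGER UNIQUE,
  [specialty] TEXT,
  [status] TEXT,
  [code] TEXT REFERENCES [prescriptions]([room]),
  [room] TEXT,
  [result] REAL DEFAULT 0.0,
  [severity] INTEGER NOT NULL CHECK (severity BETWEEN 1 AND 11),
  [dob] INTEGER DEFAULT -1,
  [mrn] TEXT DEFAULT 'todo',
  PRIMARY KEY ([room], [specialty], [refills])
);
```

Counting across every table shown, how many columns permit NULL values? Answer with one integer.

appointments: 3 nullable (code, cost, route — PK (policy_no, name, unit) and explicit NOT NULL columns excluded).
labs: 3 nullable (result, dosage, route — PK (cost) and explicit NOT NULL columns excluded).
patients: 2 nullable (cost, patient_id — PK (mrn, code) and explicit NOT NULL columns excluded).
prescriptions: 1 nullable (severity — PK (refills, result) and explicit NOT NULL columns excluded).
physicians: 7 nullable (physician_id, bed, status, code, result, dob, mrn — PK (room, specialty, refills) and explicit NOT NULL columns excluded).
Total: 3 + 3 + 2 + 1 + 7 = 16.

16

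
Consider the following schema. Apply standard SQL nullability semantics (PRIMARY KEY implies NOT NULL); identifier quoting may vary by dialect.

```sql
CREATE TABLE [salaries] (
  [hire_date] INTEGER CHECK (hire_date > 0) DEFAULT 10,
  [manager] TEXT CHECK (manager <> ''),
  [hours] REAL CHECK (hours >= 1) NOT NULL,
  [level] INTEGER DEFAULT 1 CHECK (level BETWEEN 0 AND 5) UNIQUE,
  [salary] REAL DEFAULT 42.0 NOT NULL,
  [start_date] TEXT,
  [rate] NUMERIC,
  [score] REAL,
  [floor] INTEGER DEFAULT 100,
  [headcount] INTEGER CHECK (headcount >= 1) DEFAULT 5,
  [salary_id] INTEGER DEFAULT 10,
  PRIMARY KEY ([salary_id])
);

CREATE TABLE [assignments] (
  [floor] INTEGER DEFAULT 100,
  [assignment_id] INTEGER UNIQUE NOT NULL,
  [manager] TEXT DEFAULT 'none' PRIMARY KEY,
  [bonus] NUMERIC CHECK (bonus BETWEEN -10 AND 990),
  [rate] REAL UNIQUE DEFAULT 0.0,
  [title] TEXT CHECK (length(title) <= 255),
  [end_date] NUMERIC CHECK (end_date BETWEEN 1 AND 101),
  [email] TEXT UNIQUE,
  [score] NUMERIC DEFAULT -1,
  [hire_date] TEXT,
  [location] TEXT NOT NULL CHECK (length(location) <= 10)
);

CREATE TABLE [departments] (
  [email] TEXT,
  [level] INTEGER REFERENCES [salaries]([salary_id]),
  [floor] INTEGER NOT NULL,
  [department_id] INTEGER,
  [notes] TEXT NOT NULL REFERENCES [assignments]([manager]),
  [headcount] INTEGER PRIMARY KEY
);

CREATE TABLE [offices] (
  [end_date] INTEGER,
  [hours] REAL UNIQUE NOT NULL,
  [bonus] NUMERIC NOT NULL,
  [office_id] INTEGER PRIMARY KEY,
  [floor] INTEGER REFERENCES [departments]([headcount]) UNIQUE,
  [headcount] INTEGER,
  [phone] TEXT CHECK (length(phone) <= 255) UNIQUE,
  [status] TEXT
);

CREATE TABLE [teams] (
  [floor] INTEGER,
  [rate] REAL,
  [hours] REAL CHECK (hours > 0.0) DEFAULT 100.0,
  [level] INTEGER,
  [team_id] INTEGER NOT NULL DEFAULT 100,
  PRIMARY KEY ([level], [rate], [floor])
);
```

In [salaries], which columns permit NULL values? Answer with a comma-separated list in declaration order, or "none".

- hire_date: CHECK does not forbid NULL (a CHECK constraint passes when its expression is NULL) → nullable.
- manager: CHECK does not forbid NULL (a CHECK constraint passes when its expression is NULL) → nullable.
- hours: declared NOT NULL → not nullable.
- level: CHECK does not forbid NULL (a CHECK constraint passes when its expression is NULL) → nullable.
- salary: declared NOT NULL → not nullable.
- start_date: no NOT NULL constraint applies → nullable.
- rate: no NOT NULL constraint applies → nullable.
- score: no NOT NULL constraint applies → nullable.
- floor: DEFAULT only fills an omitted column; an explicit NULL is still allowed → nullable.
- headcount: CHECK does not forbid NULL (a CHECK constraint passes when its expression is NULL) → nullable.
- salary_id: part of the PRIMARY KEY, which implies NOT NULL → not nullable.

hire_date, manager, level, start_date, rate, score, floor, headcount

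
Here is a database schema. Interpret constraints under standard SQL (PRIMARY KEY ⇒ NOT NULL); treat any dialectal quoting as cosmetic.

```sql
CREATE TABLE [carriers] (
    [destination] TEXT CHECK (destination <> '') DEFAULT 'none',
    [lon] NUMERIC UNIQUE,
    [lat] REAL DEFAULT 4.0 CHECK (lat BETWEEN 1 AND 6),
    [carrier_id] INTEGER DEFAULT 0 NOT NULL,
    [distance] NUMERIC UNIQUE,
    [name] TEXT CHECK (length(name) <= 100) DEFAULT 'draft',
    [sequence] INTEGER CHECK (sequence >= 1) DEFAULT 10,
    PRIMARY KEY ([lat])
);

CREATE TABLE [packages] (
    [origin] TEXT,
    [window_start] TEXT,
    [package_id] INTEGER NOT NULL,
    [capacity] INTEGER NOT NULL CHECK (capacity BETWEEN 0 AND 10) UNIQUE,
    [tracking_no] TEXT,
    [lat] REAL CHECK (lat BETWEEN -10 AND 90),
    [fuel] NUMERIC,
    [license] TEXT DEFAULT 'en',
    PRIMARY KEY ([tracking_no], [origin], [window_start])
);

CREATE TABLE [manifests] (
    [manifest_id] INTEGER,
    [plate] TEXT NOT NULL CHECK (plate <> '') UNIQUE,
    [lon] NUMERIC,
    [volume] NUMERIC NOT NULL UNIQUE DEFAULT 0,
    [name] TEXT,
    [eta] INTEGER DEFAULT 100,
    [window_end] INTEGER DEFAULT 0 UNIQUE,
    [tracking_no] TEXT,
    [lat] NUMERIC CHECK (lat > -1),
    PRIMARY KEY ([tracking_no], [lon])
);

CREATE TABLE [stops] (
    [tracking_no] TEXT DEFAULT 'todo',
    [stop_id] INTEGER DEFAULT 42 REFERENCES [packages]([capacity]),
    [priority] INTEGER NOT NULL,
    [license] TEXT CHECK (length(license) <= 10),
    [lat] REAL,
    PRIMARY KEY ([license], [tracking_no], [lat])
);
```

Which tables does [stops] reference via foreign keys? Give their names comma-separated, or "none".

packages

- stop_id REFERENCES packages(capacity).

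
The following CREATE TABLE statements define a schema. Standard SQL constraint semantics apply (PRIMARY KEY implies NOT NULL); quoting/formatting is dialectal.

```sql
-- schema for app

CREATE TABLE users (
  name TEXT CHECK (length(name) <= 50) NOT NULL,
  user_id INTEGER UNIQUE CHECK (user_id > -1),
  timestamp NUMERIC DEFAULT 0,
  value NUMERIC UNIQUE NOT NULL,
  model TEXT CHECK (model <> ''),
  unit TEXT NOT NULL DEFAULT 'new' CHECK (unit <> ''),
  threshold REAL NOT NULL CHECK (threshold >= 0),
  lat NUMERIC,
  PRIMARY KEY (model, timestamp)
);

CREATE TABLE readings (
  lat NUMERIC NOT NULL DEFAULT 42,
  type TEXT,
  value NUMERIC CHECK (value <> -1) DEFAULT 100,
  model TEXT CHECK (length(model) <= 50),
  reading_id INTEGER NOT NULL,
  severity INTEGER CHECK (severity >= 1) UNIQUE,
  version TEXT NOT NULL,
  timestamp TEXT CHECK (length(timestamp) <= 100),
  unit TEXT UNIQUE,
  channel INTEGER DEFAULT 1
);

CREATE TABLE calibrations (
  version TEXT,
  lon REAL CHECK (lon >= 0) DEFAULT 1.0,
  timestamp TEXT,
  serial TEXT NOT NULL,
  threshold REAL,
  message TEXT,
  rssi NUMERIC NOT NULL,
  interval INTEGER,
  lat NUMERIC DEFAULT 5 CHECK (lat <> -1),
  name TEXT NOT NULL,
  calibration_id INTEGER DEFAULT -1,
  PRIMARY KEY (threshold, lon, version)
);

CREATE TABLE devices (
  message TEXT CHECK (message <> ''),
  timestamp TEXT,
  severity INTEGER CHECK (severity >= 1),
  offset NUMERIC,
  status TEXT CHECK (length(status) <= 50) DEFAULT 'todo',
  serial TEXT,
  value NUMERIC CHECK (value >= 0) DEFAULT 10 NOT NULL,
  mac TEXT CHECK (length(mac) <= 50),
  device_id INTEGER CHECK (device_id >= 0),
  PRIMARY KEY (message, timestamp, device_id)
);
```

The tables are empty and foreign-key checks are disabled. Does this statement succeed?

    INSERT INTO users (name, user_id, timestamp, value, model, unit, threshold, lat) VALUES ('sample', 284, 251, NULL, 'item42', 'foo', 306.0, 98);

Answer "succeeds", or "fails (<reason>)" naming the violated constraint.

value is explicitly set to NULL, but value is declared NOT NULL.

fails (NOT NULL on value)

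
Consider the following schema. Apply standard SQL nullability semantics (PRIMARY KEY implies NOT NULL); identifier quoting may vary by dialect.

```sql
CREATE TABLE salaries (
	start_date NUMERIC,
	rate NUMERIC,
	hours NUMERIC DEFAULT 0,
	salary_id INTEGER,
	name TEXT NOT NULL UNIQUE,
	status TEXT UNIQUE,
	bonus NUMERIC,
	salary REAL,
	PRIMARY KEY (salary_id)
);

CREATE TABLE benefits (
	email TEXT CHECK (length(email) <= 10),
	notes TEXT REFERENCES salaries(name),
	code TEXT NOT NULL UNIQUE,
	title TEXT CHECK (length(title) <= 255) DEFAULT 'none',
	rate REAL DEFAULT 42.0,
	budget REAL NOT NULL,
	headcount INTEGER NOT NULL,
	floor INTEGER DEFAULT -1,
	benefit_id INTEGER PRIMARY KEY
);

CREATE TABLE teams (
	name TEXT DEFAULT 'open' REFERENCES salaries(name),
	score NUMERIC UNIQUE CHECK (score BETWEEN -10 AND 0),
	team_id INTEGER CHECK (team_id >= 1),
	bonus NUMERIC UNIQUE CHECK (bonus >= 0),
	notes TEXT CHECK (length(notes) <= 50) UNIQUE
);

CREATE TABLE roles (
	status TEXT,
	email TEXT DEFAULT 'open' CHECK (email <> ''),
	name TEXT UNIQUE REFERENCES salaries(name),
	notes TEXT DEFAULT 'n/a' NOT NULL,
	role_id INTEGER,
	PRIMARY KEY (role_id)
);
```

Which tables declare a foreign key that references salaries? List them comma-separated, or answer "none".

benefits, teams, roles

- benefits.notes references salaries(name).
- teams.name references salaries(name).
- roles.name references salaries(name).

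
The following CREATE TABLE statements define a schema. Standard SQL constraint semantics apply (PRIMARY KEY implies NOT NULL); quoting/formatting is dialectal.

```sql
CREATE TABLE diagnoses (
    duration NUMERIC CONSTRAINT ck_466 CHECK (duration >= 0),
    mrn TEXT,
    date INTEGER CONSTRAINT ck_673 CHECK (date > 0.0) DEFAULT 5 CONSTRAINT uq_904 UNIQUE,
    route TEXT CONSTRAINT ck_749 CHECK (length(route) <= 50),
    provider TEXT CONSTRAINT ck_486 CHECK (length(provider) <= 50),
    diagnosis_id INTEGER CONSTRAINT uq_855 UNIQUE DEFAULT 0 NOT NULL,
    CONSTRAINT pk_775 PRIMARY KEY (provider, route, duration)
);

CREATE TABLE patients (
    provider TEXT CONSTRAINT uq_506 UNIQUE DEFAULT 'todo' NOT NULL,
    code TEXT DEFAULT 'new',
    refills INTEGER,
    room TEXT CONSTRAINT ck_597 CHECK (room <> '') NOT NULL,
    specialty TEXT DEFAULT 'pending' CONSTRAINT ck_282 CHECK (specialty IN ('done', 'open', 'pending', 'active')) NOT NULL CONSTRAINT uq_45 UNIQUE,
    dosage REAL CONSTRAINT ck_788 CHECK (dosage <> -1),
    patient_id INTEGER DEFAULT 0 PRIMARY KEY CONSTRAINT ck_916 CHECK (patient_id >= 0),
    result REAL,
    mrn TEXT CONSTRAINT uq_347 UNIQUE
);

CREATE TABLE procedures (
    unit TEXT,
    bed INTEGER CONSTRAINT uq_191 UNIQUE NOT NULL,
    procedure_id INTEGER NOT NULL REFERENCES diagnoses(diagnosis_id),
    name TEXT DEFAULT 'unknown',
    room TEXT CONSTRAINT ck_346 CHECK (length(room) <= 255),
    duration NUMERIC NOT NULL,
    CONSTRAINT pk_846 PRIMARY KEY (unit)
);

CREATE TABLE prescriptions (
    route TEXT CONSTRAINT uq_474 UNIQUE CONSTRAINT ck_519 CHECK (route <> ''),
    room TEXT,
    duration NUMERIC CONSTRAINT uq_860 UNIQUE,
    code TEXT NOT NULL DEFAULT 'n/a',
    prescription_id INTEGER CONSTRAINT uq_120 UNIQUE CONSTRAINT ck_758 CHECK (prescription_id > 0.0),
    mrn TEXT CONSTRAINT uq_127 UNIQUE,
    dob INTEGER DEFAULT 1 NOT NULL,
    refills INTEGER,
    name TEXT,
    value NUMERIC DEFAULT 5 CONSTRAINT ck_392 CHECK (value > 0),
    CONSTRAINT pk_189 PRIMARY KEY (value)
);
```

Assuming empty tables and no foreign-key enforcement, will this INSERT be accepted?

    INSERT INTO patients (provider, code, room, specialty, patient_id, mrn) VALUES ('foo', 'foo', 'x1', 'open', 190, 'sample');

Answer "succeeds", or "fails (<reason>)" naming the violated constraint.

succeeds

NOT NULL columns: patient_id is supplied; provider is supplied; room is supplied; specialty is supplied.
CHECK constraints: 'x1' satisfies (room <> ''); 'open' satisfies (specialty IN ('done', 'open', 'pending', 'active')); 190 satisfies (patient_id >= 0).
No constraint is violated.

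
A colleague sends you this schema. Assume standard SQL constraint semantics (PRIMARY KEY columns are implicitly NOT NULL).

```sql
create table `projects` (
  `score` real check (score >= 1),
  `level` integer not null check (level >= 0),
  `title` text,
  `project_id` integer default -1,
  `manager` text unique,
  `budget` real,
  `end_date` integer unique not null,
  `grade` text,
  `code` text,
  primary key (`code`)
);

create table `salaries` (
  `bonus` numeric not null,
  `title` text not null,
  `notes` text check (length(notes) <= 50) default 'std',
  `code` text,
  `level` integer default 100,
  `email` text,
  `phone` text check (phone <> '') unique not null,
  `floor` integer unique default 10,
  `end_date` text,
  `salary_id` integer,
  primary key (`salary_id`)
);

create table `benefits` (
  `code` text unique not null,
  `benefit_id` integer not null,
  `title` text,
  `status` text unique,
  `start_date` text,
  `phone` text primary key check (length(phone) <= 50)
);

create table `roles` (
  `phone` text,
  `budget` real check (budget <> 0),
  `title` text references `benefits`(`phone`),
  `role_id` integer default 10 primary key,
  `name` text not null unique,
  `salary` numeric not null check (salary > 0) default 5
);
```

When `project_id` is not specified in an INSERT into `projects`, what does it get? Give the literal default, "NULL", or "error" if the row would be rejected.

-1

project_id has an explicit DEFAULT -1.
When the column is omitted from an INSERT, that default is used.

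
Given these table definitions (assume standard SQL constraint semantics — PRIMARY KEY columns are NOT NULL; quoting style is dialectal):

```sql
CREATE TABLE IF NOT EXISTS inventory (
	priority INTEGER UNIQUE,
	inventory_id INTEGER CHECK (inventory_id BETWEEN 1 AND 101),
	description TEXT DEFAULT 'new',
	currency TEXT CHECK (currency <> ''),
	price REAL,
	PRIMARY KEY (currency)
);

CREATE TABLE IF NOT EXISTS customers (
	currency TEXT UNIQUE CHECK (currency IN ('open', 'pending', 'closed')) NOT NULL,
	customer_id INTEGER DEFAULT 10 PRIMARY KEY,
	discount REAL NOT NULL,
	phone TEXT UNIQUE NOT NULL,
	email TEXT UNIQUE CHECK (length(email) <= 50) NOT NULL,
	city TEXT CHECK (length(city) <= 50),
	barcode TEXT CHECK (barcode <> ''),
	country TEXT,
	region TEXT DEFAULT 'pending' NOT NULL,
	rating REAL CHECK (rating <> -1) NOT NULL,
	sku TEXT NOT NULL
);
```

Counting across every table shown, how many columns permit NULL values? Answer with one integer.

inventory: 4 nullable (priority, inventory_id, description, price — PK (currency) and explicit NOT NULL columns excluded).
customers: 3 nullable (city, barcode, country — PK (customer_id) and explicit NOT NULL columns excluded).
Total: 4 + 3 = 7.

7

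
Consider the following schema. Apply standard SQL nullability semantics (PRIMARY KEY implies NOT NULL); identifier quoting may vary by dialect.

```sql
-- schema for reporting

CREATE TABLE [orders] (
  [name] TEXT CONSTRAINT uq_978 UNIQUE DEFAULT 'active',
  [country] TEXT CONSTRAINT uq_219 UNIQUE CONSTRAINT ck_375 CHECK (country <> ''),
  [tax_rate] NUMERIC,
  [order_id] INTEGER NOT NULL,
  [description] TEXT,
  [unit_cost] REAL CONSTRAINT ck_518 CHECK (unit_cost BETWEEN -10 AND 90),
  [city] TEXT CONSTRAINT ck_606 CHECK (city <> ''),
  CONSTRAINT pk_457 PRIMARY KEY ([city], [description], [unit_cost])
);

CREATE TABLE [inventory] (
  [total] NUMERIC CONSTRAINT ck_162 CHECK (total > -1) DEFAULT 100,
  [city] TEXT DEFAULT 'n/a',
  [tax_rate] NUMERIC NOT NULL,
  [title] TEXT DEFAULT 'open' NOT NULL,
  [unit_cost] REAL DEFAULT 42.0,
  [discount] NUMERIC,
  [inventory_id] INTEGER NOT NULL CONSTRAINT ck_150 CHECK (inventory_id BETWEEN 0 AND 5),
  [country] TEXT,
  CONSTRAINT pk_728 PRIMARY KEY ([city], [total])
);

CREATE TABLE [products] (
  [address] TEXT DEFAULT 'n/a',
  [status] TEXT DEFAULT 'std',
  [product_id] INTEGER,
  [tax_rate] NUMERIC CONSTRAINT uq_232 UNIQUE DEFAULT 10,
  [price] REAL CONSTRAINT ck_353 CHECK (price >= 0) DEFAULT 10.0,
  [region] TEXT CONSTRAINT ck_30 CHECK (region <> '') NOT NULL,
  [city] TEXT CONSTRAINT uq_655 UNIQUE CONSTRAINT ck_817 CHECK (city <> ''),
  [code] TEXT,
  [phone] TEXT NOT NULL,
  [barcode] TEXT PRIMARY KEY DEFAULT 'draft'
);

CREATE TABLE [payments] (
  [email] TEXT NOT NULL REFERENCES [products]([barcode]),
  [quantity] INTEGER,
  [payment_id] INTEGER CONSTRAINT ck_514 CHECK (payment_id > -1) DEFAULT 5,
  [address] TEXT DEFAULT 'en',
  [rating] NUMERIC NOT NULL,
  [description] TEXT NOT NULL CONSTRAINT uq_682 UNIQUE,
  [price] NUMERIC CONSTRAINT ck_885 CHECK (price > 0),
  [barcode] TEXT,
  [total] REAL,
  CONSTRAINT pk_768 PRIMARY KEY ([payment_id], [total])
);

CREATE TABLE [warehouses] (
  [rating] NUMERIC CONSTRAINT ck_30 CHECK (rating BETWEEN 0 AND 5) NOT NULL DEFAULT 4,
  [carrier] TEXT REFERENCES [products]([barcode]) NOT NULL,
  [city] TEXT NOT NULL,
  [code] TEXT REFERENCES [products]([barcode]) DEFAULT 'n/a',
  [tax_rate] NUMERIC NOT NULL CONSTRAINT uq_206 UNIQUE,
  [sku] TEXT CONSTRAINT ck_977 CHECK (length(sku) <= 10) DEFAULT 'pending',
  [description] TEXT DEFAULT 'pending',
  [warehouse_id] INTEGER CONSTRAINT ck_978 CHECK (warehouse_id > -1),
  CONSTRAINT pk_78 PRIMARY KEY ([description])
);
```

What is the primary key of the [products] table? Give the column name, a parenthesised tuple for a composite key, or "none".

barcode

barcode is declared PRIMARY KEY inline on the column.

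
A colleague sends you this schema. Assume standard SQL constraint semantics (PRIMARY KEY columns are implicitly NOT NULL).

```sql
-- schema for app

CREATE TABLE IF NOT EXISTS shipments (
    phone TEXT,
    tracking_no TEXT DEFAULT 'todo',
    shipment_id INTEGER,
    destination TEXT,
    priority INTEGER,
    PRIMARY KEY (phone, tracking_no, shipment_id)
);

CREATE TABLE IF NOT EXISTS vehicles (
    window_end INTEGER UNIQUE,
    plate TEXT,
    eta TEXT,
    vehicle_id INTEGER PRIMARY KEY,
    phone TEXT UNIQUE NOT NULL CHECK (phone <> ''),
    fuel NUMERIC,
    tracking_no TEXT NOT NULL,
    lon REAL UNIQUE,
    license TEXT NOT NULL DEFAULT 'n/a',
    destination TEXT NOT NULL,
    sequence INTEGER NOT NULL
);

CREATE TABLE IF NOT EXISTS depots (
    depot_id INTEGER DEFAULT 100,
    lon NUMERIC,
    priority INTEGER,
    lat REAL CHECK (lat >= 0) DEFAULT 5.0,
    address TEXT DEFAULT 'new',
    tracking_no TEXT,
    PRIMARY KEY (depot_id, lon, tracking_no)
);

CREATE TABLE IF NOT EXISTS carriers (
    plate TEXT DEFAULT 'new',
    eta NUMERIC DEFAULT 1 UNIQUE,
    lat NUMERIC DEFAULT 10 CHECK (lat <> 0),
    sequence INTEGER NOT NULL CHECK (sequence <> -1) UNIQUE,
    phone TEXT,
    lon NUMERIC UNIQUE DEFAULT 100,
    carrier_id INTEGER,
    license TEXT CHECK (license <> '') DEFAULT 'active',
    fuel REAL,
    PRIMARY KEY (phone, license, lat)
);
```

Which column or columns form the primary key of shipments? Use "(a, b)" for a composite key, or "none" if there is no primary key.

(phone, tracking_no, shipment_id)

A table-level PRIMARY KEY clause names 3 columns: phone, tracking_no, shipment_id.
This is a composite key — the combination is unique, not each column individually.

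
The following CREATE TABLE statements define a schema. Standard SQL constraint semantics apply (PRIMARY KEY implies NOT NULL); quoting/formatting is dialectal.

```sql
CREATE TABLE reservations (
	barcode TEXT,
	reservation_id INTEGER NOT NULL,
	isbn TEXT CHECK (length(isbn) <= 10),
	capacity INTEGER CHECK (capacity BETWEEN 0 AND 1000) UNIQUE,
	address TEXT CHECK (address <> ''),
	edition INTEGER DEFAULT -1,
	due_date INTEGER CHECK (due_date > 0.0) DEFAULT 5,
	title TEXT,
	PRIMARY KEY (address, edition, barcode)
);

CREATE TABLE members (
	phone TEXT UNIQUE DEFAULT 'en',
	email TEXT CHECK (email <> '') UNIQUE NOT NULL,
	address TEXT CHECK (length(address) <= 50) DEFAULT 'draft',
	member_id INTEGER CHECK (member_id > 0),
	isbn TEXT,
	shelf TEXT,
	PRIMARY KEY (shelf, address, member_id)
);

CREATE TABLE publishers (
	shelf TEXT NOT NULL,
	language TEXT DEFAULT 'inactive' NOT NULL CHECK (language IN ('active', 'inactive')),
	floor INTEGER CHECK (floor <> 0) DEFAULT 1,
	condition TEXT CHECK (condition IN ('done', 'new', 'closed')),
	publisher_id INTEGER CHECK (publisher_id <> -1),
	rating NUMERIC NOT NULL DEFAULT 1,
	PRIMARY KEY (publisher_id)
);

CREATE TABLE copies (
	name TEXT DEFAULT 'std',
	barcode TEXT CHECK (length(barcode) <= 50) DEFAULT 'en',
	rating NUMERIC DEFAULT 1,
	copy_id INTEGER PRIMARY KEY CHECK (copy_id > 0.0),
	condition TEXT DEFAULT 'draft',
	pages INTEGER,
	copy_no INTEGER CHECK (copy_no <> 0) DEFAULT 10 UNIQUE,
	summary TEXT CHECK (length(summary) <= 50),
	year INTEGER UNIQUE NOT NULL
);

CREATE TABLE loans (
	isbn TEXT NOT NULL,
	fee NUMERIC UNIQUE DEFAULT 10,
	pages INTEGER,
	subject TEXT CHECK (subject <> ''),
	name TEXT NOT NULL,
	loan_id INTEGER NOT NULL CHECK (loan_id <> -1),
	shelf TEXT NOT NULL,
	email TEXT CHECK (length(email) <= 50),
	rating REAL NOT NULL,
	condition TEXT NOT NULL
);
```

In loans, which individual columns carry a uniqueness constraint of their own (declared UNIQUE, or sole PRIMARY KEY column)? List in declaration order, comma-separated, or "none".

- isbn: no UNIQUE or single-column PK constraint.
- fee: declared UNIQUE → unique.
- pages: no UNIQUE or single-column PK constraint.
- subject: no UNIQUE or single-column PK constraint.
- name: no UNIQUE or single-column PK constraint.
- loan_id: no UNIQUE or single-column PK constraint.
- shelf: no UNIQUE or single-column PK constraint.
- email: no UNIQUE or single-column PK constraint.
- rating: no UNIQUE or single-column PK constraint.
- condition: no UNIQUE or single-column PK constraint.

fee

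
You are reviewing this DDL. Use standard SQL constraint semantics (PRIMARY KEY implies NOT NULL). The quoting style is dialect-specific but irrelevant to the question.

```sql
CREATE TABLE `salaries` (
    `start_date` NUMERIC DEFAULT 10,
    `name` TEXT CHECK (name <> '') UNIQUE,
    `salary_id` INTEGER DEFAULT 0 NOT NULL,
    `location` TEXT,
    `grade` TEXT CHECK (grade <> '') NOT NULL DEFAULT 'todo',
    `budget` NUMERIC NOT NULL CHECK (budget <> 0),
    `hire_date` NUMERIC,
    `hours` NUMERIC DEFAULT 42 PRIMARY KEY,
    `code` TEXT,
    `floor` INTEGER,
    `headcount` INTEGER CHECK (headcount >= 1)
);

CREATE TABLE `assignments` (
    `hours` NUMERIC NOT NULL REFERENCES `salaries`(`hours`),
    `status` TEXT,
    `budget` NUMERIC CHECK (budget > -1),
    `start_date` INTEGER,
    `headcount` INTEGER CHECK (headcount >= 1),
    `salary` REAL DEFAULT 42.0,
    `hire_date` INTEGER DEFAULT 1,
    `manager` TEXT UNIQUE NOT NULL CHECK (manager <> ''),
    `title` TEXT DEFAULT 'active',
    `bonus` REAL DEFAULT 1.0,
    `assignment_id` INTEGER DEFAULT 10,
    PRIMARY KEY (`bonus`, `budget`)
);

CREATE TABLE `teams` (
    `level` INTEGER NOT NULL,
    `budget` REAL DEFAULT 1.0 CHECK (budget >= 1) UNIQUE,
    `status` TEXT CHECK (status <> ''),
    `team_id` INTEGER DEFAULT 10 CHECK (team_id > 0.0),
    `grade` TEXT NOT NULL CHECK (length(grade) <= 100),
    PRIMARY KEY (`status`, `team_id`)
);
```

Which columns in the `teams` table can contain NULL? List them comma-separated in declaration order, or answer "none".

- level: declared NOT NULL → not nullable.
- budget: CHECK does not forbid NULL (a CHECK constraint passes when its expression is NULL) → nullable.
- status: part of the PRIMARY KEY, which implies NOT NULL → not nullable.
- team_id: part of the PRIMARY KEY, which implies NOT NULL → not nullable.
- grade: declared NOT NULL → not nullable.

budget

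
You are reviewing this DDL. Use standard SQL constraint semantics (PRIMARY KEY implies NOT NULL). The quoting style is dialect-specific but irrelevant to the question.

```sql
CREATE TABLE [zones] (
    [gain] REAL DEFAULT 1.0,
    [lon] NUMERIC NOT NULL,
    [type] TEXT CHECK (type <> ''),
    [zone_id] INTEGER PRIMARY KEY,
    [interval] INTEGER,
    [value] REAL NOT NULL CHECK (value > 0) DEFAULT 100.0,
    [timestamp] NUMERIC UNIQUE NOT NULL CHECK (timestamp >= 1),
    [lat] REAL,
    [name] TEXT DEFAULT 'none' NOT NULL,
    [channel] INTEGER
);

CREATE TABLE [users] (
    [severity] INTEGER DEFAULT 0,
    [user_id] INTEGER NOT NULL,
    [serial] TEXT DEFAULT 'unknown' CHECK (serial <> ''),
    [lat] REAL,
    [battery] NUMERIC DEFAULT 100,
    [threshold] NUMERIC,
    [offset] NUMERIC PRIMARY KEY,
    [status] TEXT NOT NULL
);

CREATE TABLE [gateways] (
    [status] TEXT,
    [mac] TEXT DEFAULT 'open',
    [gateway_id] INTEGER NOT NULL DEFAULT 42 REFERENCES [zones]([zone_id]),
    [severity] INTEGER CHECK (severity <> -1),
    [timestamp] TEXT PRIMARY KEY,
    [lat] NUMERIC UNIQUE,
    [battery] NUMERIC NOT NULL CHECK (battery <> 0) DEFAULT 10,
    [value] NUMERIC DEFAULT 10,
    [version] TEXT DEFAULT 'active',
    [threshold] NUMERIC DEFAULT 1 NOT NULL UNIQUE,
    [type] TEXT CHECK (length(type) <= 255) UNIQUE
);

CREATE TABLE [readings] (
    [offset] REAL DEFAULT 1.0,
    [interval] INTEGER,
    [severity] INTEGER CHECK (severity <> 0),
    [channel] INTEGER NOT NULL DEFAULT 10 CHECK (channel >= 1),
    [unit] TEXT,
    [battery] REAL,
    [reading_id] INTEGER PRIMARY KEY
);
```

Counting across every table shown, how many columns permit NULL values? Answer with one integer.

22

zones: 5 nullable (gain, type, interval, lat, channel — PK (zone_id) and explicit NOT NULL columns excluded).
users: 5 nullable (severity, serial, lat, battery, threshold — PK (offset) and explicit NOT NULL columns excluded).
gateways: 7 nullable (status, mac, severity, lat, value, version, type — PK (timestamp) and explicit NOT NULL columns excluded).
readings: 5 nullable (offset, interval, severity, unit, battery — PK (reading_id) and explicit NOT NULL columns excluded).
Total: 5 + 5 + 7 + 5 = 22.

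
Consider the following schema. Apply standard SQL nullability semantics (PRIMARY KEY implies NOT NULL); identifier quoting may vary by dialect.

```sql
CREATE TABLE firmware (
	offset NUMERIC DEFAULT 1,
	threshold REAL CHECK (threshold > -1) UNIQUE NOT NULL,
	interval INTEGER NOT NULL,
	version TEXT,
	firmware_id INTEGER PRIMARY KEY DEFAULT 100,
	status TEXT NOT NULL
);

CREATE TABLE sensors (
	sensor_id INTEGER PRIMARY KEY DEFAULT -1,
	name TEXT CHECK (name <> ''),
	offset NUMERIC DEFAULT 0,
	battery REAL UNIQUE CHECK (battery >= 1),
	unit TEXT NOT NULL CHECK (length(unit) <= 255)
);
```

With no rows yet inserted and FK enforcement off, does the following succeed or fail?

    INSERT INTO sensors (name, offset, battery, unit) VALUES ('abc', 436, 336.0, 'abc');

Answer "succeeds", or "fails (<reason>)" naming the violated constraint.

succeeds

NOT NULL columns: sensor_id defaults to -1; unit is supplied.
CHECK constraints: 'abc' satisfies (name <> ''); 336.0 satisfies (battery >= 1); 'abc' satisfies (length(unit) <= 255).
No constraint is violated.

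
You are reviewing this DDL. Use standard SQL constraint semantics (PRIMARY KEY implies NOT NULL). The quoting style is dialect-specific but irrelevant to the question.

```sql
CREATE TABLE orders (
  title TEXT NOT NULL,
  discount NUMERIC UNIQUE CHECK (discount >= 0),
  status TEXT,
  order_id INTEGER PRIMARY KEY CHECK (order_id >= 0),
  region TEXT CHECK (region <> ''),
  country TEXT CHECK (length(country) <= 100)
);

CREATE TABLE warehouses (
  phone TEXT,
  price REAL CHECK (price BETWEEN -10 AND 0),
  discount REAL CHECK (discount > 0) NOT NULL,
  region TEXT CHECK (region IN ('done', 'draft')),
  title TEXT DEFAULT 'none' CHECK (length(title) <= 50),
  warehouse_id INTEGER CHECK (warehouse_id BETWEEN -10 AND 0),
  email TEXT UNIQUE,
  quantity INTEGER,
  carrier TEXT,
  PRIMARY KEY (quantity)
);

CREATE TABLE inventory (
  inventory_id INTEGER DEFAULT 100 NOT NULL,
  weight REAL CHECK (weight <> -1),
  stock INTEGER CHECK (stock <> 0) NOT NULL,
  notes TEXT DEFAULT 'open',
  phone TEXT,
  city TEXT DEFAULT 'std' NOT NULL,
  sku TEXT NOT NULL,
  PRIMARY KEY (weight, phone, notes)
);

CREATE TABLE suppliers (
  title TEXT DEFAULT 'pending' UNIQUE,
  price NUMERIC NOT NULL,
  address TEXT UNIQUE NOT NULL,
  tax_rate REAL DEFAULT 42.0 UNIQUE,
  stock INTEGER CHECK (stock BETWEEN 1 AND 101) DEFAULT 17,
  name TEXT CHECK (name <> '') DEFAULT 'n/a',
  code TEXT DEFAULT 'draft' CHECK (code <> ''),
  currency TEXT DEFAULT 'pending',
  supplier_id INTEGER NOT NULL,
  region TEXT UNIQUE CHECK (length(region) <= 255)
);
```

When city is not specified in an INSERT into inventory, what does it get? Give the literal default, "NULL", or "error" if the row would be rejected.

city has an explicit DEFAULT 'std'.
When the column is omitted from an INSERT, that default is used.

'std'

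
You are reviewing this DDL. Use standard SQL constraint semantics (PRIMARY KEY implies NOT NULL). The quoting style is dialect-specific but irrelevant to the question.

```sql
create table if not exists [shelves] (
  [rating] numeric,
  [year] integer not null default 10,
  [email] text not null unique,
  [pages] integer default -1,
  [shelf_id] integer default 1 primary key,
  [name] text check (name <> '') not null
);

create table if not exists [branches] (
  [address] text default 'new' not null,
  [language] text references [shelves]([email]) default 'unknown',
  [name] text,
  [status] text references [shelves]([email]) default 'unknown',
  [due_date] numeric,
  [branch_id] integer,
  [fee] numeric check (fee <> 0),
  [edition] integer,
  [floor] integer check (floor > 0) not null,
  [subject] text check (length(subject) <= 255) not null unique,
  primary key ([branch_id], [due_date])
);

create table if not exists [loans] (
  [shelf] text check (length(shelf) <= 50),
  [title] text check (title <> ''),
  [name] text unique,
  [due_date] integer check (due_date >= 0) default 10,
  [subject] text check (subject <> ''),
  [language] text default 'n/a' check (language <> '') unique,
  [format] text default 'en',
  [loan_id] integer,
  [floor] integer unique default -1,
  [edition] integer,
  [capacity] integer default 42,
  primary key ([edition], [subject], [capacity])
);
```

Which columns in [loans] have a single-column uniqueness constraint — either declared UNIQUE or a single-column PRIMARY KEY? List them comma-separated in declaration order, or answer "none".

- shelf: no UNIQUE or single-column PK constraint.
- title: no UNIQUE or single-column PK constraint.
- name: declared UNIQUE → unique.
- due_date: no UNIQUE or single-column PK constraint.
- subject: part of a composite PRIMARY KEY — only the tuple is unique, not this column on its own.
- language: declared UNIQUE → unique.
- format: no UNIQUE or single-column PK constraint.
- loan_id: no UNIQUE or single-column PK constraint.
- floor: declared UNIQUE → unique.
- edition: part of a composite PRIMARY KEY — only the tuple is unique, not this column on its own.
- capacity: part of a composite PRIMARY KEY — only the tuple is unique, not this column on its own.

name, language, floor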